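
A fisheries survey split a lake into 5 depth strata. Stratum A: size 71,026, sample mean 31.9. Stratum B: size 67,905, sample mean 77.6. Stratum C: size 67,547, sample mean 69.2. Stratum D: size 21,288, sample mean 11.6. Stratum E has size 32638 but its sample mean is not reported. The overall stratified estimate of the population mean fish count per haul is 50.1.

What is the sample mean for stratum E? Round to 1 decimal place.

N = 71026 + 67905 + 67547 + 21288 + 32638 = 260404.
Overall total = μ·N = 50.1·260404 = 13046240.4.
Subtract the known strata: 71026·31.9 + 67905·77.6 + 67547·69.2 + 21288·11.6 = 12456350.6.
Remaining total for stratum E: 13046240.4 − 12456350.6 = 589889.8.
Divide by its size: 589889.8 / 32638 = 18.074... → 18.1.

18.1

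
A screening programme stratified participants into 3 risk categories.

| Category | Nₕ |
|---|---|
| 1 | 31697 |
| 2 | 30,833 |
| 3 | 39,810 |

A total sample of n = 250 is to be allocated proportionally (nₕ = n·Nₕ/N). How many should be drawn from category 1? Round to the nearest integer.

77

Share of category 1 = 31697/102340 = 0.30972.
Allocate 250 × 0.30972 = 77.431... → 77.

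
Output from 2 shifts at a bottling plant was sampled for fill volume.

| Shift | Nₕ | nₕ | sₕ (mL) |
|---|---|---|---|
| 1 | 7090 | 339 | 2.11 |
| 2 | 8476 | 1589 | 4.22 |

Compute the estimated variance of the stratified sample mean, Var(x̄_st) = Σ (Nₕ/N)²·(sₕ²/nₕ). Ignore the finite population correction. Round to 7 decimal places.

N = 15566. Term for each stratum: Wₕ²sₕ²/nₕ.
Var(x̄_st) = 0.0027246055 + 0.0033229886 = 0.0060475941 → 0.0060476.

0.0060476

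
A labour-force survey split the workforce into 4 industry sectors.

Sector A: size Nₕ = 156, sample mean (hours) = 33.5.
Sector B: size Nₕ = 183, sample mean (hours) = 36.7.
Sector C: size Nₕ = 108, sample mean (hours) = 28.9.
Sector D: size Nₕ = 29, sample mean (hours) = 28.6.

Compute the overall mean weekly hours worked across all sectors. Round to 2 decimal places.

N = 156 + 183 + 108 + 29 = 476.
The stratified mean weights each stratum mean by its population share Nₕ/N.
Σ Nₕx̄ₕ = 156·33.5 + 183·36.7 + 108·28.9 + 29·28.6 = 5226 + 6716.1 + 3121.2 + 829.4 = 15892.7.
Divide by N: 15892.7 / 476 = 33.3880... → 33.39.

33.39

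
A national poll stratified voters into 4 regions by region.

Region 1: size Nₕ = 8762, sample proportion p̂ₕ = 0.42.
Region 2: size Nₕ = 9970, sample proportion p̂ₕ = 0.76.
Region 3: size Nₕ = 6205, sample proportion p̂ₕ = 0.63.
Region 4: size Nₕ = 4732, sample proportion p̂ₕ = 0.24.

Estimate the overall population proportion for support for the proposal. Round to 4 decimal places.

0.5495

Wₕ = Nₕ/N with N = 29669: 0.2953, 0.3360, 0.2091, 0.1595.
p̂_st = 0.2953·0.42 + 0.3360·0.76 + 0.2091·0.63 + 0.1595·0.24 ≈ 0.549465... → 0.5495.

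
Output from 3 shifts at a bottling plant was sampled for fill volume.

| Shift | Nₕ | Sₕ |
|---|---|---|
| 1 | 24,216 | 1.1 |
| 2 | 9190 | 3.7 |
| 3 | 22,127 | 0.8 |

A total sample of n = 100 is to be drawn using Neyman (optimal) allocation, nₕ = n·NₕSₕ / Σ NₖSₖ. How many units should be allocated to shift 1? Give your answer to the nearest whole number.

34

Σ NₕSₕ = 24216·1.1 + 9190·3.7 + 22127·0.8 = 78342.2.
Share for 1: 26637.6/78342.2 = 0.34002.
n_1 = 100 × 0.34002 = 34.002... → 34.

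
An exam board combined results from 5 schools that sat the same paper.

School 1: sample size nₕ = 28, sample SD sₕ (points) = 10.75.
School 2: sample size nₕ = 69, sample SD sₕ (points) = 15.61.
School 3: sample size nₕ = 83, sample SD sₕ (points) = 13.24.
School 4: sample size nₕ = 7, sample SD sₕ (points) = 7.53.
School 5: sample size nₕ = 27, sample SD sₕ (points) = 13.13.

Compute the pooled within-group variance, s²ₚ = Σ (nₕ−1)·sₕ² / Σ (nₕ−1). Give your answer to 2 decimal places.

Degrees of freedom: 27 + 68 + 82 + 6 + 26 = 209.
Σ(nₕ−1)sₕ² = 27·115.5625 + 68·243.6721 + 82·175.2976 + 6·56.7009 + 26·172.3969 = 38886.8183.
s²ₚ = 38886.8183 / 209 = 186.0613... → 186.06.

186.06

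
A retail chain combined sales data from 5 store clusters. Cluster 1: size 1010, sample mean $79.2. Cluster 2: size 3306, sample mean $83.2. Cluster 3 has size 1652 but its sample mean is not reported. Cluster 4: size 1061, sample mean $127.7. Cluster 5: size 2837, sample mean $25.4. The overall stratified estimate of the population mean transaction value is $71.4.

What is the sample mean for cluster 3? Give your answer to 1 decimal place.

N = 1010 + 3306 + 1652 + 1061 + 2837 = 9866.
Overall total = μ·N = 71.4·9866 = 704432.4.
Subtract the known strata: 1010·79.2 + 3306·83.2 + 1061·127.7 + 2837·25.4 = 562600.7.
Remaining total for cluster 3: 704432.4 − 562600.7 = 141831.7.
Divide by its size: 141831.7 / 1652 = 85.855... → 85.9.

85.9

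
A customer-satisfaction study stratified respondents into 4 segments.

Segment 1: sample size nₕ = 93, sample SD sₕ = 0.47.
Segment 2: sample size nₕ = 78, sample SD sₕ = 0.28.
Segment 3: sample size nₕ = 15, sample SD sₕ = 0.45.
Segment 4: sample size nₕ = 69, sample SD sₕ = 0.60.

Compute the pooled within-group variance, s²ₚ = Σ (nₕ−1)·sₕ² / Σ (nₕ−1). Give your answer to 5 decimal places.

0.21384

Degrees of freedom: 92 + 77 + 14 + 68 = 251.
Σ(nₕ−1)sₕ² = 92·0.2209 + 77·0.0784 + 14·0.2025 + 68·0.36 = 53.6746.
s²ₚ = 53.6746 / 251 = 0.2138430... → 0.21384.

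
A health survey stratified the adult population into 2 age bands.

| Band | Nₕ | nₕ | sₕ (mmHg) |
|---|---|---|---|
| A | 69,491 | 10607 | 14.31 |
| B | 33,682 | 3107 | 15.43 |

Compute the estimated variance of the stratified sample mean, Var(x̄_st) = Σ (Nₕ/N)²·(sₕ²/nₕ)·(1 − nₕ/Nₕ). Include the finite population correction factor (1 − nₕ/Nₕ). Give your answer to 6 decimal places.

N = 103173. Term for each stratum: Wₕ²sₕ²/nₕ·(1−nₕ/Nₕ).
Var(x̄_st) = 0.007421308 + 0.007413492 = 0.014834800 → 0.014835.

0.014835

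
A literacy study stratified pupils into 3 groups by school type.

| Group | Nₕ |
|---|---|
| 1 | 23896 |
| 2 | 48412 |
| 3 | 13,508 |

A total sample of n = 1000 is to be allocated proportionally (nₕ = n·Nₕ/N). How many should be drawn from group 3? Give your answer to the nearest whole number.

157

N = 23896 + 48412 + 13508 = 85816.
n_3 = 1000·13508/85816 = 157.407... → 157.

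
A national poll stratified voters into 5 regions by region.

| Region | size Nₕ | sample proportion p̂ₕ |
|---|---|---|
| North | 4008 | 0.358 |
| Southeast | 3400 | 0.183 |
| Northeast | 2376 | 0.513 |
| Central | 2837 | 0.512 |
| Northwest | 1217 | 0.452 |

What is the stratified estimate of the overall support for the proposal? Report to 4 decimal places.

0.3815

Wₕ = Nₕ/N with N = 13838: 0.2896, 0.2457, 0.1717, 0.2050, 0.0879.
p̂_st = 0.2896·0.358 + 0.2457·0.183 + 0.1717·0.513 + 0.2050·0.512 + 0.0879·0.452 ≈ 0.381455... → 0.3815.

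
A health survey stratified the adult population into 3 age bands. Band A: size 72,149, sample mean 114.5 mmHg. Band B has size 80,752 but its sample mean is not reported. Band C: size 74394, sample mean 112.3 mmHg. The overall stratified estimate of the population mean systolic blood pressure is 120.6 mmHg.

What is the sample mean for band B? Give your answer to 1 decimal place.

Σ Nₕx̄ₕ = N·μ, so 80752·x̄_B = 227295·120.6 − (72149·114.5 + 74394·112.3).
= 27411777 − 16615506.7 = 10796270.3.
x̄_B = 10796270.3 / 80752 = 133.697... → 133.7.

133.7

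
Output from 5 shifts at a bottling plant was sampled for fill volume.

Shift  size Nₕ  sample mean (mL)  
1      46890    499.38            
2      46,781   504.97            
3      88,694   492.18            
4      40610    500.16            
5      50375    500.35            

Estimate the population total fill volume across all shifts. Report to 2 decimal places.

136208971.54

Estimate total by summing Nₕ·x̄ₕ over strata.
46890·499.38 + 46781·504.97 + 88694·492.18 + 40610·500.16 + 50375·500.35 = 23415928.2 + 23623001.57 + 43653412.92 + 20311497.6 + 25205131.25 = 136208971.54.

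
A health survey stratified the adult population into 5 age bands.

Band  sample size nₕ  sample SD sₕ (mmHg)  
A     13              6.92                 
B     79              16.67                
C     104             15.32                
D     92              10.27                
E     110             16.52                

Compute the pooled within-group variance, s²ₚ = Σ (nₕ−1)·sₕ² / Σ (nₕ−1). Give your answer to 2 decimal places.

218.24

Degrees of freedom: 12 + 78 + 103 + 91 + 109 = 393.
Σ(nₕ−1)sₕ² = 12·47.8864 + 78·277.8889 + 103·234.7024 + 91·105.4729 + 109·272.9104 = 85769.5857.
s²ₚ = 85769.5857 / 393 = 218.2432... → 218.24.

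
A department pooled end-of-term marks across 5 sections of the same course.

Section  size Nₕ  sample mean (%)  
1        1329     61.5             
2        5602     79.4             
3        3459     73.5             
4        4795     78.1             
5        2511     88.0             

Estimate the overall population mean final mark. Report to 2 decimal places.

x̄_st = (Σ Nₕx̄ₕ) / (Σ Nₕ) = (1329·61.5 + 5602·79.4 + 3459·73.5 + 4795·78.1 + 2511·88.0) / 17696
= 1376226.3 / 17696 = 77.7705... → 77.77.

77.77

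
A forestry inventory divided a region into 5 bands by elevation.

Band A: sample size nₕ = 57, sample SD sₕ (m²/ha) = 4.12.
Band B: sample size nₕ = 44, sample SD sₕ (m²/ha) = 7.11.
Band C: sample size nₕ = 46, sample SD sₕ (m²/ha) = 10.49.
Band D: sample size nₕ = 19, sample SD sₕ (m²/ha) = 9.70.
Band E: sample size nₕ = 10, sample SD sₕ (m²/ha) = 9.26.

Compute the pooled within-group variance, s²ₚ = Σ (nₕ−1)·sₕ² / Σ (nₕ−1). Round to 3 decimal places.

61.646

Degrees of freedom: 56 + 43 + 45 + 18 + 9 = 171.
Σ(nₕ−1)sₕ² = 56·16.9744 + 43·50.5521 + 45·110.0401 + 18·94.09 + 9·85.7476 = 10541.4596.
s²ₚ = 10541.4596 / 171 = 61.64596... → 61.646.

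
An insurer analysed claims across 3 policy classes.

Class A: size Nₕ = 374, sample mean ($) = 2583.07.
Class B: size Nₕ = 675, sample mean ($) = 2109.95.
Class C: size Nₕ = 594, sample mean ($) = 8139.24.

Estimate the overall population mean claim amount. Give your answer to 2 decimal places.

x̄_st = (Σ Nₕx̄ₕ) / (Σ Nₕ) = (374·2583.07 + 675·2109.95 + 594·8139.24) / 1643
= 7224992.99 / 1643 = 4397.4394... → 4397.44.

4397.44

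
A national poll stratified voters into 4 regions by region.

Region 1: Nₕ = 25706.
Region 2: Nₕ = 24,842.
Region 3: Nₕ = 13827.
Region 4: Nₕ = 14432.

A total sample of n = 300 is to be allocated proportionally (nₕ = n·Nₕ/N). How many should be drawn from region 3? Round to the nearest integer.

Share of region 3 = 13827/78807 = 0.17545.
Allocate 300 × 0.17545 = 52.636... → 53.

53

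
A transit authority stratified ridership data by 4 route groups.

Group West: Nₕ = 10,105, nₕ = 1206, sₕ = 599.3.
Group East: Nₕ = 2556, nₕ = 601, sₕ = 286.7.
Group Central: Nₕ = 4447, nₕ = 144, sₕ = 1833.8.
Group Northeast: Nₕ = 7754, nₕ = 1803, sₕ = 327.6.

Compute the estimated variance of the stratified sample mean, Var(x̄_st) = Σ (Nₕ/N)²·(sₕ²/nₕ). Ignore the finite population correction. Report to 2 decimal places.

N = 24862. Term for each stratum: Wₕ²sₕ²/nₕ.
Var(x̄_st) = 49.19736 + 1.44554 + 747.14274 + 5.78991 = 803.57554 → 803.58.

803.58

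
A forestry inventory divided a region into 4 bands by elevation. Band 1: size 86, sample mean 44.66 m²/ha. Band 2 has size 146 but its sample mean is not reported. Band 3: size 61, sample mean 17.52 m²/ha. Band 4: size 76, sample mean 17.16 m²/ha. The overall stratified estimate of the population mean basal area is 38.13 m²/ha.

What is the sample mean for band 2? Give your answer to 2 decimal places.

N = 86 + 146 + 61 + 76 = 369.
Overall total = μ·N = 38.13·369 = 14069.97.
Subtract the known strata: 86·44.66 + 61·17.52 + 76·17.16 = 6213.64.
Remaining total for band 2: 14069.97 − 6213.64 = 7856.33.
Divide by its size: 7856.33 / 146 = 53.8105... → 53.81.

53.81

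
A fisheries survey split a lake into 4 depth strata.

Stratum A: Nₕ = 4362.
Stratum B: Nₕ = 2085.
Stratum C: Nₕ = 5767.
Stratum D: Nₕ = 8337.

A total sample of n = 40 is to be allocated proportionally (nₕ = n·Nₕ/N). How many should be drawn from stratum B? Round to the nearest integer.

Share of stratum B = 2085/20551 = 0.10145.
Allocate 40 × 0.10145 = 4.058... → 4.

4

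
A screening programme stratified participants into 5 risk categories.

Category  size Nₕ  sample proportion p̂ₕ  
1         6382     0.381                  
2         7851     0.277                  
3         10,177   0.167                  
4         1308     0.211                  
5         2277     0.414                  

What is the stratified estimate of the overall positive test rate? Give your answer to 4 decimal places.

0.2688

N = 6382 + 7851 + 10177 + 1308 + 2277 = 27995.
Overall proportion = Σ (Nₕ/N)·p̂ₕ.
Σ Nₕp̂ₕ = 2431.542 + 2174.727 + 1699.559 + 275.988 + 942.678 = 7524.494.
7524.494 / 27995 = 0.268780... → 0.2688.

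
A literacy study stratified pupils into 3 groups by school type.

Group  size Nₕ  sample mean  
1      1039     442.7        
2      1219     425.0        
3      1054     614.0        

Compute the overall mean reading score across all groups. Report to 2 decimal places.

N = 1039 + 1219 + 1054 = 3312.
The stratified mean weights each stratum mean by its population share Nₕ/N.
Σ Nₕx̄ₕ = 1039·442.7 + 1219·425.0 + 1054·614.0 = 459965.3 + 518075 + 647156 = 1625196.3.
Divide by N: 1625196.3 / 3312 = 490.6994... → 490.70.

490.70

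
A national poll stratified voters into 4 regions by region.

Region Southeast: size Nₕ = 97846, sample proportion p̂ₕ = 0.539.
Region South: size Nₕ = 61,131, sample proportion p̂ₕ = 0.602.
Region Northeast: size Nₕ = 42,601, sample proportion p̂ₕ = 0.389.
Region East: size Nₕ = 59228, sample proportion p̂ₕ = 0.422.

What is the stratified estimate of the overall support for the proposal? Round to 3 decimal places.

0.503

N = 97846 + 61131 + 42601 + 59228 = 260806.
Overall proportion = Σ (Nₕ/N)·p̂ₕ.
Σ Nₕp̂ₕ = 52738.994 + 36800.862 + 16571.789 + 24994.216 = 131105.861.
131105.861 / 260806 = 0.50269... → 0.503.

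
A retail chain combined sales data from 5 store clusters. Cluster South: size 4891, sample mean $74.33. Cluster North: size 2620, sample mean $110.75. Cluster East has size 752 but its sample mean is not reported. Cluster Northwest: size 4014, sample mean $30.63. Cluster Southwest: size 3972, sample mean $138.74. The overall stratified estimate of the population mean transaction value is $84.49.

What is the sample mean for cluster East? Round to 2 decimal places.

60.03

Σ Nₕx̄ₕ = N·μ, so 752·x̄_East = 16249·84.49 − (4891·74.33 + 2620·110.75 + 4014·30.63 + 3972·138.74).
= 1372878.01 − 1327737.13 = 45140.88.
x̄_East = 45140.88 / 752 = 60.0278... → 60.03.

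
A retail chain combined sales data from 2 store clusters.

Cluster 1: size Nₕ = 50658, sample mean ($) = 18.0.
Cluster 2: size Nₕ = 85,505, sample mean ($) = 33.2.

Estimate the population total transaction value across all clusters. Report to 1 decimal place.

1: 50658·18.0 = 911844
2: 85505·33.2 = 2838766
τ̂ = Σ Nₕx̄ₕ = 3750610.0.

3750610.0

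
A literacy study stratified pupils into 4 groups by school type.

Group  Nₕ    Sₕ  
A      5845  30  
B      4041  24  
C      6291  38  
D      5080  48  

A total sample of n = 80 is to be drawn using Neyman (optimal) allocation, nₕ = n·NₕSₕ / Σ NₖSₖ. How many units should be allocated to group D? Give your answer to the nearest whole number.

A: NₕSₕ = 5845·30 = 175350
B: NₕSₕ = 4041·24 = 96984
C: NₕSₕ = 6291·38 = 239058
D: NₕSₕ = 5080·48 = 243840
Σ NₕSₕ = 755232.
n_D = 80·243840/755232 = 25.829... → 26.

26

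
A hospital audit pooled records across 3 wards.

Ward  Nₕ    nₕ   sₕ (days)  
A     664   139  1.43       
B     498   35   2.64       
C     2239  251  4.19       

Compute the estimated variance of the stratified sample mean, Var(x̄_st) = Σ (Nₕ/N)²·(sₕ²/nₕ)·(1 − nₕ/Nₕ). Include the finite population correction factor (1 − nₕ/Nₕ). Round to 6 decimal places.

0.031329

N = 3401; Wₕ = Nₕ/N.
ward A: (664/3401)²·1.43²/139·(1 − 139/664) = 0.000443375
ward B: (498/3401)²·2.64²/35·(1 − 35/498) = 0.003969510
ward C: (2239/3401)²·4.19²/251·(1 − 251/2239) = 0.026916063
Sum = 0.031328948 → 0.031329.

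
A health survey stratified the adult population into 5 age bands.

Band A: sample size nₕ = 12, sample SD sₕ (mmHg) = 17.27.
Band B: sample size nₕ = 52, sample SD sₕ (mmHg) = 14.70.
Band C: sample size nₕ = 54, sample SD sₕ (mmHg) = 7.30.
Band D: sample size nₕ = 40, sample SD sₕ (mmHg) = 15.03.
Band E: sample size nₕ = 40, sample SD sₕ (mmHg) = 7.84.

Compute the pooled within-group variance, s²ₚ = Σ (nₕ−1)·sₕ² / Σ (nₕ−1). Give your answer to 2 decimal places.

146.80

A: (12−1)·17.27² = 11·298.2529 = 3280.7819
B: (52−1)·14.70² = 51·216.09 = 11020.59
C: (54−1)·7.30² = 53·53.29 = 2824.37
D: (40−1)·15.03² = 39·225.9009 = 8810.1351
E: (40−1)·7.84² = 39·61.4656 = 2397.1584
Numerator = 28333.0354; denominator = Σ(nₕ−1) = 193.
s²ₚ = 28333.0354/193 = 146.8033... → 146.80.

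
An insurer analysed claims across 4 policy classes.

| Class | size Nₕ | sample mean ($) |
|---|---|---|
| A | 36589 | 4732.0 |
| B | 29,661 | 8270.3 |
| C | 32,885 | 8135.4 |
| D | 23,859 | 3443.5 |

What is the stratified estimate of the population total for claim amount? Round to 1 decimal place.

Population total = Σ Nₕ·x̄ₕ (each stratum's size times its mean).
36589·4732.0 + 29661·8270.3 + 32885·8135.4 + 23859·3443.5 = 173139148 + 245305368.3 + 267532629 + 82158466.5 = 768135611.8.

768135611.8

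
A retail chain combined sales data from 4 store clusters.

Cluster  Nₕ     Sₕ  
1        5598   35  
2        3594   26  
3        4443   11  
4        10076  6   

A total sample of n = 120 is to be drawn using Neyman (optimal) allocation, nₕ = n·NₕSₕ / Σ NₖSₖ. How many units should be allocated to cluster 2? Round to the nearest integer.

Σ NₕSₕ = 5598·35 + 3594·26 + 4443·11 + 10076·6 = 398703.
Share for 2: 93444/398703 = 0.23437.
n_2 = 120 × 0.23437 = 28.124... → 28.

28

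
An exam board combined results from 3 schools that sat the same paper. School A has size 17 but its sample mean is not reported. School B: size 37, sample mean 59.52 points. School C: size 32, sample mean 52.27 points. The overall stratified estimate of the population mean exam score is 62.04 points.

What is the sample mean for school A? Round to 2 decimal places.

Σ Nₕx̄ₕ = N·μ, so 17·x̄_A = 86·62.04 − (37·59.52 + 32·52.27).
= 5335.44 − 3874.88 = 1460.56.
x̄_A = 1460.56 / 17 = 85.9153... → 85.92.

85.92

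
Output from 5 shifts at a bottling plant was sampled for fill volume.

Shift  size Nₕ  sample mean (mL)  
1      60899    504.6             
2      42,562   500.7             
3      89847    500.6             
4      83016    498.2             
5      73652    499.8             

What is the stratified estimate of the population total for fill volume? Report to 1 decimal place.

175187677.8

1: 60899·504.6 = 30729635.4
2: 42562·500.7 = 21310793.4
3: 89847·500.6 = 44977408.2
4: 83016·498.2 = 41358571.2
5: 73652·499.8 = 36811269.6
τ̂ = Σ Nₕx̄ₕ = 175187677.8.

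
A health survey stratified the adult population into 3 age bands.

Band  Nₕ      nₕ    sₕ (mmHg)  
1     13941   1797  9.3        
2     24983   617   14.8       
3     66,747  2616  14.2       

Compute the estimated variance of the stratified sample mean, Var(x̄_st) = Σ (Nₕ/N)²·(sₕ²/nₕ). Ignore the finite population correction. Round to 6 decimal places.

N = 105671; Wₕ = Nₕ/N.
band 1: (13941/105671)²·9.3²/1797 = 0.000837711
band 2: (24983/105671)²·14.8²/617 = 0.019843387
band 3: (66747/105671)²·14.2²/2616 = 0.030753236
Sum = 0.051434334 → 0.051434.

0.051434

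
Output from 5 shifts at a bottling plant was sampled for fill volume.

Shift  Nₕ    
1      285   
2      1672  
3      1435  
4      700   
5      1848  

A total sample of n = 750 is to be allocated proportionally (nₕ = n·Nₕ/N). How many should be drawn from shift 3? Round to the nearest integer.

181

Share of shift 3 = 1435/5940 = 0.24158.
Allocate 750 × 0.24158 = 181.187... → 181.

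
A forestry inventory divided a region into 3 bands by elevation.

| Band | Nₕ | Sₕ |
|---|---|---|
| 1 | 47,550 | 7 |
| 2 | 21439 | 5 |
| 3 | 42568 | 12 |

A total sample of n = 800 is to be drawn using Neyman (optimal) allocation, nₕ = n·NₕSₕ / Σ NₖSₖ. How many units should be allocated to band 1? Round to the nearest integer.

280

Σ NₕSₕ = 47550·7 + 21439·5 + 42568·12 = 950861.
Share for 1: 332850/950861 = 0.35005.
n_1 = 800 × 0.35005 = 280.041... → 280.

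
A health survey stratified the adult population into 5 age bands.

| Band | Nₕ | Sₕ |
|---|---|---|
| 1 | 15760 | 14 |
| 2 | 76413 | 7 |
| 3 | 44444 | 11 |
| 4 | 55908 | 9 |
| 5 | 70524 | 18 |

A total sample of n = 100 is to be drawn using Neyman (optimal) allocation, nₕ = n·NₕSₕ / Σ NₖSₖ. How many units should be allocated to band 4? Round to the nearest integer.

17

Σ NₕSₕ = 15760·14 + 76413·7 + 44444·11 + 55908·9 + 70524·18 = 3017019.
Share for 4: 503172/3017019 = 0.16678.
n_4 = 100 × 0.16678 = 16.678... → 17.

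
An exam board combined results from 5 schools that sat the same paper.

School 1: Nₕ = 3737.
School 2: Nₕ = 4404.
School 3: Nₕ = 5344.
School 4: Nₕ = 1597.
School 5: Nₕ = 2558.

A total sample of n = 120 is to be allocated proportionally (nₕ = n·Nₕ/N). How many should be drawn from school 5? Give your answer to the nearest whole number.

17

Share of school 5 = 2558/17640 = 0.14501.
Allocate 120 × 0.14501 = 17.401... → 17.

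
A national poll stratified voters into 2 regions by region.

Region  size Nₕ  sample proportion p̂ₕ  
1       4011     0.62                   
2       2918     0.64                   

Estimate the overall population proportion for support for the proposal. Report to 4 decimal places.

N = 4011 + 2918 = 6929.
Overall proportion = Σ (Nₕ/N)·p̂ₕ.
Σ Nₕp̂ₕ = 2486.82 + 1867.52 = 4354.34.
4354.34 / 6929 = 0.628423... → 0.6284.

0.6284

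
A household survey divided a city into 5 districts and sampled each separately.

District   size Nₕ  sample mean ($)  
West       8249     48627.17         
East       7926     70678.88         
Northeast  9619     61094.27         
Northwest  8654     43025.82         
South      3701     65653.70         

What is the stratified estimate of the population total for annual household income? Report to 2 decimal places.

Estimate total by summing Nₕ·x̄ₕ over strata.
8249·48627.17 + 7926·70678.88 + 9619·61094.27 + 8654·43025.82 + 3701·65653.70 = 401125525.33 + 560200802.88 + 587665783.13 + 372345446.28 + 242984343.7 = 2164321901.32.

2164321901.32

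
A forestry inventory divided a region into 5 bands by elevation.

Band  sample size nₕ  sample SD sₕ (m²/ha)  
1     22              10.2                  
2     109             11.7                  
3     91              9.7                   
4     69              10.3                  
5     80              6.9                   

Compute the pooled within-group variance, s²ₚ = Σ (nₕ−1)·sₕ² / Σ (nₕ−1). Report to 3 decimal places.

1: (22−1)·10.2² = 21·104.04 = 2184.84
2: (109−1)·11.7² = 108·136.89 = 14784.12
3: (91−1)·9.7² = 90·94.09 = 8468.1
4: (69−1)·10.3² = 68·106.09 = 7214.12
5: (80−1)·6.9² = 79·47.61 = 3761.19
Numerator = 36412.37; denominator = Σ(nₕ−1) = 366.
s²ₚ = 36412.37/366 = 99.48735... → 99.487.

99.487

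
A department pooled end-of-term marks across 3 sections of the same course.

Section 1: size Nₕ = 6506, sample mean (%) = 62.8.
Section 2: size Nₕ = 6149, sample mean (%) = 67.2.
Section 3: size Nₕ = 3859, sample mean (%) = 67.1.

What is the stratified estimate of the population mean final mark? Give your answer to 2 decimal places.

N = 16514; weights Wₕ = Nₕ/N = (0.3940, 0.3724, 0.2337).
x̄_st = Σ Wₕ·x̄ₕ = 0.3940·62.8 + 0.3724·67.2 + 0.2337·67.1 ≈ 65.4432...
→ 65.44.

65.44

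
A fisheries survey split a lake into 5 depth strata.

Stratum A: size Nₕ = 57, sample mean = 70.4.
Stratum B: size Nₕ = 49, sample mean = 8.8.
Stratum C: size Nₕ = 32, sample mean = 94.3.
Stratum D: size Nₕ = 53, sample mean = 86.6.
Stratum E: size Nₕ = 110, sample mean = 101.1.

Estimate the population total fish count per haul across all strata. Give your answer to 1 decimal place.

A: 57·70.4 = 4012.8
B: 49·8.8 = 431.2
C: 32·94.3 = 3017.6
D: 53·86.6 = 4589.8
E: 110·101.1 = 11121
τ̂ = Σ Nₕx̄ₕ = 23172.4.

23172.4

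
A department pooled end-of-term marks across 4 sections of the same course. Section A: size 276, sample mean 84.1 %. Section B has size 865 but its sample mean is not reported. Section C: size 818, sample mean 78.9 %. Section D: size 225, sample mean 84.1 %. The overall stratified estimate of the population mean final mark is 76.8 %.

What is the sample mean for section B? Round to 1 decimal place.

70.6

Σ Nₕx̄ₕ = N·μ, so 865·x̄_B = 2184·76.8 − (276·84.1 + 818·78.9 + 225·84.1).
= 167731.2 − 106674.3 = 61056.9.
x̄_B = 61056.9 / 865 = 70.586... → 70.6.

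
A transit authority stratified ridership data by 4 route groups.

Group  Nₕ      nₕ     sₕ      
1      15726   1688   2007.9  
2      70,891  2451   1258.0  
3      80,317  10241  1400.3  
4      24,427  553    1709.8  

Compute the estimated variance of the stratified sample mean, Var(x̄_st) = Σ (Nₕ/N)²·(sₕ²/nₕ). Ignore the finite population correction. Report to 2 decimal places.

224.61

N = 191361; Wₕ = Nₕ/N.
group 1: (15726/191361)²·2007.9²/1688 = 16.13026
group 2: (70891/191361)²·1258.0²/2451 = 88.61216
group 3: (80317/191361)²·1400.3²/10241 = 33.72934
group 4: (24427/191361)²·1709.8²/553 = 86.13882
Sum = 224.61058 → 224.61.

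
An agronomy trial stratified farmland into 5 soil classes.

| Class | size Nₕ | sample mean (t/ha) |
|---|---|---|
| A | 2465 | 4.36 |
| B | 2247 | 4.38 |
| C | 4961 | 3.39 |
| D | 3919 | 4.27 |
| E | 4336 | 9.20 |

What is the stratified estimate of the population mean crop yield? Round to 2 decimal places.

5.25

N = 17928; weights Wₕ = Nₕ/N = (0.1375, 0.1253, 0.2767, 0.2186, 0.2419).
x̄_st = Σ Wₕ·x̄ₕ = 0.1375·4.36 + 0.1253·4.38 + 0.2767·3.39 + 0.2186·4.27 + 0.2419·9.20 ≈ 5.2450...
→ 5.25.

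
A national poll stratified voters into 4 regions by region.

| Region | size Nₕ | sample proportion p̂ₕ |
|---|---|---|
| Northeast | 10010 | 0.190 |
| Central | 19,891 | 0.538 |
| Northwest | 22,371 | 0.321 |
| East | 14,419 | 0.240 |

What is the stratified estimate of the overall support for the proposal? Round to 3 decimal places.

0.349

Wₕ = Nₕ/N with N = 66691: 0.1501, 0.2983, 0.3354, 0.2162.
p̂_st = 0.1501·0.190 + 0.2983·0.538 + 0.3354·0.321 + 0.2162·0.240 ≈ 0.34855... → 0.349.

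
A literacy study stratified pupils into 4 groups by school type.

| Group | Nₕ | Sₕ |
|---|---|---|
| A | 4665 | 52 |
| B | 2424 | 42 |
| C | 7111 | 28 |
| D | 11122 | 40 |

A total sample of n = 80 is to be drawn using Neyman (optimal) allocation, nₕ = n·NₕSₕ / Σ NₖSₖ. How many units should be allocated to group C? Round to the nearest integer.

16

Σ NₕSₕ = 4665·52 + 2424·42 + 7111·28 + 11122·40 = 988376.
Share for C: 199108/988376 = 0.20145.
n_C = 80 × 0.20145 = 16.116... → 16.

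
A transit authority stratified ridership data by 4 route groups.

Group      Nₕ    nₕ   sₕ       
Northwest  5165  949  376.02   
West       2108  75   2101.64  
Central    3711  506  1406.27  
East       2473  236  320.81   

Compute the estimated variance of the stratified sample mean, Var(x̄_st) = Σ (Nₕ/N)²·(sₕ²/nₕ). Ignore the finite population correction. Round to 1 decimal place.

N = 13457. Term for each stratum: Wₕ²sₕ²/nₕ.
Var(x̄_st) = 21.9482 + 1445.1073 + 297.2161 + 14.7277 = 1778.9994 → 1779.0.

1779.0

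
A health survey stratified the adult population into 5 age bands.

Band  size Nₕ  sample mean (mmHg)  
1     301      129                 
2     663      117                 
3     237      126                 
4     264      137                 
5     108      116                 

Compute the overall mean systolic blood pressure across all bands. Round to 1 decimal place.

123.9

N = 1573; weights Wₕ = Nₕ/N = (0.1914, 0.4215, 0.1507, 0.1678, 0.0687).
x̄_st = Σ Wₕ·x̄ₕ = 0.1914·129 + 0.4215·117 + 0.1507·126 + 0.1678·137 + 0.0687·116 ≈ 123.940...
→ 123.9.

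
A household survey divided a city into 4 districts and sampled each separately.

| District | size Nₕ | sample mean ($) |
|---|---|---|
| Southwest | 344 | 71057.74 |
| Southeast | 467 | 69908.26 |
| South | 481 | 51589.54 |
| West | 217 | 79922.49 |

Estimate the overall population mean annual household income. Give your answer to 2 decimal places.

x̄_st = (Σ Nₕx̄ₕ) / (Σ Nₕ) = (344·71057.74 + 467·69908.26 + 481·51589.54 + 217·79922.49) / 1509
= 99248769.05 / 1509 = 65771.2187... → 65771.22.

65771.22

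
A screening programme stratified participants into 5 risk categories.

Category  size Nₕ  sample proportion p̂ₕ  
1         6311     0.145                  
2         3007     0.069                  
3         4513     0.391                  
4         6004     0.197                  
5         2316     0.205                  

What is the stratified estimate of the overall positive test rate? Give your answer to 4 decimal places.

0.2052

Wₕ = Nₕ/N with N = 22151: 0.2849, 0.1358, 0.2037, 0.2710, 0.1046.
p̂_st = 0.2849·0.145 + 0.1358·0.069 + 0.2037·0.391 + 0.2710·0.197 + 0.1046·0.205 ≈ 0.205170... → 0.2052.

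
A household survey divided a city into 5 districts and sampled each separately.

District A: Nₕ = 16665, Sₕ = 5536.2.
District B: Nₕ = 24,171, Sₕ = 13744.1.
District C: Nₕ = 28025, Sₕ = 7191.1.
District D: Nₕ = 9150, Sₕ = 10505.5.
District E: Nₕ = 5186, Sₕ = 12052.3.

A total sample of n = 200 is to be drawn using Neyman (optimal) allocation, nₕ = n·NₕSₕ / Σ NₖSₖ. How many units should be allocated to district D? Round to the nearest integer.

25

Σ NₕSₕ = 16665·5536.2 + 24171·13744.1 + 28025·7191.1 + 9150·10505.5 + 5186·12052.3 = 784628544.4.
Share for D: 96125325/784628544.4 = 0.12251.
n_D = 200 × 0.12251 = 24.502... → 25.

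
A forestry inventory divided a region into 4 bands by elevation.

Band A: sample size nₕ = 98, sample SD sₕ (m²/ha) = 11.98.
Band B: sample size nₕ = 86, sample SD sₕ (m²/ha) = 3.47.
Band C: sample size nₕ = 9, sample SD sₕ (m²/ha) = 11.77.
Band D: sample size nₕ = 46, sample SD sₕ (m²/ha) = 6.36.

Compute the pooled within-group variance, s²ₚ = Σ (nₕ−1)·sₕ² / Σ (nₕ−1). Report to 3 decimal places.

76.057

Degrees of freedom: 97 + 85 + 8 + 45 = 235.
Σ(nₕ−1)sₕ² = 97·143.5204 + 85·12.0409 + 8·138.5329 + 45·40.4496 = 17873.4505.
s²ₚ = 17873.4505 / 235 = 76.05724... → 76.057.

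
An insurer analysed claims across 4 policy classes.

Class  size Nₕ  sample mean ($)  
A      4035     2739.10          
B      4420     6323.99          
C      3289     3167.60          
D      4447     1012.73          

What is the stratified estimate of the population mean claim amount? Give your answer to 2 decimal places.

N = 16191; weights Wₕ = Nₕ/N = (0.2492, 0.2730, 0.2031, 0.2747).
x̄_st = Σ Wₕ·x̄ₕ = 0.2492·2739.10 + 0.2730·6323.99 + 0.2031·3167.60 + 0.2747·1012.73 ≈ 3330.6251...
→ 3330.63.

3330.63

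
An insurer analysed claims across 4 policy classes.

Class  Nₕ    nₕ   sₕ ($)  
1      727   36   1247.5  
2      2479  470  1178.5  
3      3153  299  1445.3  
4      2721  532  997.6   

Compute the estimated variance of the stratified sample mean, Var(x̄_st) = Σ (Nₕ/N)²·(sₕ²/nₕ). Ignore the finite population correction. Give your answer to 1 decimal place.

N = 9080; Wₕ = Nₕ/N.
class 1: (727/9080)²·1247.5²/36 = 277.1250
class 2: (2479/9080)²·1178.5²/470 = 220.2636
class 3: (3153/9080)²·1445.3²/299 = 842.4052
class 4: (2721/9080)²·997.6²/532 = 167.9912
Sum = 1507.7851 → 1507.8.

1507.8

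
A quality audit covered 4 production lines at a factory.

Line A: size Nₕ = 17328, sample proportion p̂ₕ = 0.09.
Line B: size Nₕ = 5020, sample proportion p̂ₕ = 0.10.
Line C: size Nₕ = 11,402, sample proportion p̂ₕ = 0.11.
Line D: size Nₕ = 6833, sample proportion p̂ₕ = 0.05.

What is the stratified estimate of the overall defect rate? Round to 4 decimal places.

0.0901

N = 17328 + 5020 + 11402 + 6833 = 40583.
Overall proportion = Σ (Nₕ/N)·p̂ₕ.
Σ Nₕp̂ₕ = 1559.52 + 502 + 1254.22 + 341.65 = 3657.39.
3657.39 / 40583 = 0.090121... → 0.0901.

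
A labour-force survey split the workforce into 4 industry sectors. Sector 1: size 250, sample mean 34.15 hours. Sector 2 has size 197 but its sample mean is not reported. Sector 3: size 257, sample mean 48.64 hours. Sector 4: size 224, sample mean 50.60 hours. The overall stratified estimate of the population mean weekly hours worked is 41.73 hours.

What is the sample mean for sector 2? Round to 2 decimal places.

32.25

Σ Nₕx̄ₕ = N·μ, so 197·x̄_2 = 928·41.73 − (250·34.15 + 257·48.64 + 224·50.60).
= 38725.44 − 32372.38 = 6353.06.
x̄_2 = 6353.06 / 197 = 32.2490... → 32.25.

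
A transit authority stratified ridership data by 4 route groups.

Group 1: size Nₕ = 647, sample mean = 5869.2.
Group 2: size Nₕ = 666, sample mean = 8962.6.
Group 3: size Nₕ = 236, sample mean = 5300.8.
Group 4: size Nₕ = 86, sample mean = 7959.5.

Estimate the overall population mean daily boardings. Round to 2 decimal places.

x̄_st = (Σ Nₕx̄ₕ) / (Σ Nₕ) = (647·5869.2 + 666·8962.6 + 236·5300.8 + 86·7959.5) / 1635
= 11701969.8 / 1635 = 7157.1681... → 7157.17.

7157.17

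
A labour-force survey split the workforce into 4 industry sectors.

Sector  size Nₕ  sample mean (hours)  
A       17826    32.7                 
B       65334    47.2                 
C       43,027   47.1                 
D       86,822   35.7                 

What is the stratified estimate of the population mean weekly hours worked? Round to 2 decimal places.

x̄_st = (Σ Nₕx̄ₕ) / (Σ Nₕ) = (17826·32.7 + 65334·47.2 + 43027·47.1 + 86822·35.7) / 213009
= 8792792.1 / 213009 = 41.2790... → 41.28.

41.28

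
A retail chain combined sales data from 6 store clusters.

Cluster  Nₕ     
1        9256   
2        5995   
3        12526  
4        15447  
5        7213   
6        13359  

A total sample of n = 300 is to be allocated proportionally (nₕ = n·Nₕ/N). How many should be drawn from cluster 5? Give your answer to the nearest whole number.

N = 9256 + 5995 + 12526 + 15447 + 7213 + 13359 = 63796.
n_5 = 300·7213/63796 = 33.919... → 34.

34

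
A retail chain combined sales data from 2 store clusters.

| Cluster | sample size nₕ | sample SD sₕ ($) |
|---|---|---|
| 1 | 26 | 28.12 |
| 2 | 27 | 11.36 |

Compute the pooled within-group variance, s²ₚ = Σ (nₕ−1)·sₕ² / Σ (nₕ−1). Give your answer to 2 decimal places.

453.40

1: (26−1)·28.12² = 25·790.7344 = 19768.36
2: (27−1)·11.36² = 26·129.0496 = 3355.2896
Numerator = 23123.6496; denominator = Σ(nₕ−1) = 51.
s²ₚ = 23123.6496/51 = 453.4049... → 453.40.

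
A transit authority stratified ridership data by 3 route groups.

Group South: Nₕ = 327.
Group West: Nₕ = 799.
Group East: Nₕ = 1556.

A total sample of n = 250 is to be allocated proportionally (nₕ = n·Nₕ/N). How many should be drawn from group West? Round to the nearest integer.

N = 327 + 799 + 1556 = 2682.
n_West = 250·799/2682 = 74.478... → 74.

74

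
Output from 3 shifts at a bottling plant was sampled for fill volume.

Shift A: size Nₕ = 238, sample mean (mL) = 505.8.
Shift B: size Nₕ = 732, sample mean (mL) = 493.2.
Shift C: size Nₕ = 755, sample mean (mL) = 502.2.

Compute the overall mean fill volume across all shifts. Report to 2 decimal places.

498.88

x̄_st = (Σ Nₕx̄ₕ) / (Σ Nₕ) = (238·505.8 + 732·493.2 + 755·502.2) / 1725
= 860563.8 / 1725 = 498.8776... → 498.88.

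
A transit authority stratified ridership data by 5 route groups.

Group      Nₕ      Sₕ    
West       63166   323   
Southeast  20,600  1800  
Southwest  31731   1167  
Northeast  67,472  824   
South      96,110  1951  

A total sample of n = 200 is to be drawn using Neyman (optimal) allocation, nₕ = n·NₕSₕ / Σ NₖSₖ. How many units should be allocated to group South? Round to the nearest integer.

West: NₕSₕ = 63166·323 = 20402618
Southeast: NₕSₕ = 20600·1800 = 37080000
Southwest: NₕSₕ = 31731·1167 = 37030077
Northeast: NₕSₕ = 67472·824 = 55596928
South: NₕSₕ = 96110·1951 = 187510610
Σ NₕSₕ = 337620233.
n_South = 200·187510610/337620233 = 111.078... → 111.

111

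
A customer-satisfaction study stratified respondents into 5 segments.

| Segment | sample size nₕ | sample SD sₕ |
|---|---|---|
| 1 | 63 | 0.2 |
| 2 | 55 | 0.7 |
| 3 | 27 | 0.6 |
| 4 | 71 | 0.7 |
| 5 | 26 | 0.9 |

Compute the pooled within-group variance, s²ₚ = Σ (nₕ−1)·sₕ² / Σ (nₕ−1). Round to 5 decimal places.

0.39177

Degrees of freedom: 62 + 54 + 26 + 70 + 25 = 237.
Σ(nₕ−1)sₕ² = 62·0.04 + 54·0.49 + 26·0.36 + 70·0.49 + 25·0.81 = 92.85.
s²ₚ = 92.85 / 237 = 0.3917722... → 0.39177.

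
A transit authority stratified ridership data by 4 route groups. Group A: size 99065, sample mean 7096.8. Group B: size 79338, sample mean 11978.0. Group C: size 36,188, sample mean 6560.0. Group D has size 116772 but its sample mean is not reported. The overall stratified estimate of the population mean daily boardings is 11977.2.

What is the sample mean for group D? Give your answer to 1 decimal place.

Σ Nₕx̄ₕ = N·μ, so 116772·x̄_D = 331363·11977.2 − (99065·7096.8 + 79338·11978.0 + 36188·6560.0).
= 3968800923.6 − 1890748336 = 2078052587.6.
x̄_D = 2078052587.6 / 116772 = 17795.812... → 17795.8.

17795.8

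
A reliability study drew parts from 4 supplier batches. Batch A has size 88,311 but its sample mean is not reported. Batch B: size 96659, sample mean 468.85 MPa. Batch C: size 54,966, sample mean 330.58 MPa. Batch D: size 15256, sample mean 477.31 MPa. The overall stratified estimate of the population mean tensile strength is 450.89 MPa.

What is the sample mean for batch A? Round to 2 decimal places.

N = 88311 + 96659 + 54966 + 15256 = 255192.
Overall total = μ·N = 450.89·255192 = 115063520.88.
Subtract the known strata: 96659·468.85 + 54966·330.58 + 15256·477.31 = 70771073.79.
Remaining total for batch A: 115063520.88 − 70771073.79 = 44292447.09.
Divide by its size: 44292447.09 / 88311 = 501.5507... → 501.55.

501.55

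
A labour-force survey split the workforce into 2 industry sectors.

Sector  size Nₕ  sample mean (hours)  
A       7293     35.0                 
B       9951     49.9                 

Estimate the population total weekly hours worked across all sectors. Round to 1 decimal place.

A: 7293·35.0 = 255255
B: 9951·49.9 = 496554.9
τ̂ = Σ Nₕx̄ₕ = 751809.9.

751809.9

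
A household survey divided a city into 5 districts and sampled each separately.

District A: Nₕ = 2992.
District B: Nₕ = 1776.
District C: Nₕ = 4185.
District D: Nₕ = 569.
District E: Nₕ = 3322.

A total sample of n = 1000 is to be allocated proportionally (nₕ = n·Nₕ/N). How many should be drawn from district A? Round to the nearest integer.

Share of district A = 2992/12844 = 0.23295.
Allocate 1000 × 0.23295 = 232.949... → 233.

233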